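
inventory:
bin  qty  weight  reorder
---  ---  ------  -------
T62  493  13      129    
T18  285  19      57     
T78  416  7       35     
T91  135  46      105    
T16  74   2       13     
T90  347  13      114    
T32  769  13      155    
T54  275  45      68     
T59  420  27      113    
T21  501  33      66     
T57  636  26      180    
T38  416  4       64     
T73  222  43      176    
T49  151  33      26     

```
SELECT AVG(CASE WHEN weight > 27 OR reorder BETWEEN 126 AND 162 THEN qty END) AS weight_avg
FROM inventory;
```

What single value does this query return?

363.7142857143

bin=T62: ✓ → 493
bin=T18: ✗
bin=T78: ✗
bin=T91: ✓ → 135
bin=T16: ✗
bin=T90: ✗
bin=T32: ✓ → 769
bin=T54: ✓ → 275
bin=T59: ✗
bin=T21: ✓ → 501
bin=T57: ✗
bin=T38: ✗
bin=T73: ✓ → 222
bin=T49: ✓ → 151
weight_avg = (493 + 135 + 769 + 275 + 501 + 222 + 151) / 7 = 363.7142857143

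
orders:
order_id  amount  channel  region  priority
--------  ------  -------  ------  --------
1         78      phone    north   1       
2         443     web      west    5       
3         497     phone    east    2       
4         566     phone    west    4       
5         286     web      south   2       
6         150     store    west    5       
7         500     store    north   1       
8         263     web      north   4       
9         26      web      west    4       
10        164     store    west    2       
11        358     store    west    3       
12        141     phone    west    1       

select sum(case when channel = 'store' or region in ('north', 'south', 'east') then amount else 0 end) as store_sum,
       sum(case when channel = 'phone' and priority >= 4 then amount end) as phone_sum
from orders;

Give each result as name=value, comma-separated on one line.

store_sum=2296, phone_sum=566

[store_sum: channel = 'store' or region in ('north', 'south', 'east')]
order_id=1: ✓ → 78
order_id=2: ✗
order_id=3: ✓ → 497
order_id=4: ✗
order_id=5: ✓ → 286
order_id=6: ✓ → 150
order_id=7: ✓ → 500
order_id=8: ✓ → 263
order_id=9: ✗
order_id=10: ✓ → 164
order_id=11: ✓ → 358
order_id=12: ✗
store_sum = 78 + 497 + 286 + 150 + 500 + 263 + 164 + 358 = 2296
—
[phone_sum: channel = 'phone' and priority >= 4]
order_id=1: ✗
order_id=2: ✗
order_id=3: ✗
order_id=4: ✓ → 566
order_id=5: ✗
order_id=6: ✗
order_id=7: ✗
order_id=8: ✗
order_id=9: ✗
order_id=10: ✗
order_id=11: ✗
order_id=12: ✗
phone_sum = 566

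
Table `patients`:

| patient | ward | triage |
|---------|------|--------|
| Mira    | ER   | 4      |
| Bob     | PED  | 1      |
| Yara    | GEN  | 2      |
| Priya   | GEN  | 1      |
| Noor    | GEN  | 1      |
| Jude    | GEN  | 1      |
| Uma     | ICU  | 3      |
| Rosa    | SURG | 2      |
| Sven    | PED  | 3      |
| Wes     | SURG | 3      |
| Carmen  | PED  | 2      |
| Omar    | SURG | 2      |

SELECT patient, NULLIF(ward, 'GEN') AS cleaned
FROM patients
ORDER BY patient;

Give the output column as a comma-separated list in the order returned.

PED, PED, NULL, ER, NULL, SURG, NULL, SURG, PED, ICU, SURG, NULL

patient=Bob: ward=PED vs GEN: differ → PED
patient=Carmen: ward=PED vs GEN: differ → PED
patient=Jude: ward=GEN vs GEN: equal → NULL
patient=Mira: ward=ER vs GEN: differ → ER
patient=Noor: ward=GEN vs GEN: equal → NULL
patient=Omar: ward=SURG vs GEN: differ → SURG
patient=Priya: ward=GEN vs GEN: equal → NULL
patient=Rosa: ward=SURG vs GEN: differ → SURG
patient=Sven: ward=PED vs GEN: differ → PED
patient=Uma: ward=ICU vs GEN: differ → ICU
patient=Wes: ward=SURG vs GEN: differ → SURG
patient=Yara: ward=GEN vs GEN: equal → NULL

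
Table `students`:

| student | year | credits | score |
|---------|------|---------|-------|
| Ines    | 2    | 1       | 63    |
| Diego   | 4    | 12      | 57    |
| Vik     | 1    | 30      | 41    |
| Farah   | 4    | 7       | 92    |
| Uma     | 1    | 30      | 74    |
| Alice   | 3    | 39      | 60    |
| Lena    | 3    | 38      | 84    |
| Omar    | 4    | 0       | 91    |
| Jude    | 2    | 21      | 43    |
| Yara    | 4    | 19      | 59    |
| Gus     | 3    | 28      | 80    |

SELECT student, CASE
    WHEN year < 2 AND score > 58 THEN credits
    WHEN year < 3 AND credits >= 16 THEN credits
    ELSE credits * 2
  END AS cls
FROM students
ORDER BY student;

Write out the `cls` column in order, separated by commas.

78, 24, 14, 56, 2, 21, 76, 0, 30, 30, 38

student=Alice: ELSE → 78
student=Diego: ELSE → 24
student=Farah: ELSE → 14
student=Gus: ELSE → 56
student=Ines: ELSE → 2
student=Jude: year < 3 AND credits >= 16 → 21
student=Lena: ELSE → 76
student=Omar: ELSE → 0
student=Uma: year < 2 AND score > 58 → 30
student=Vik: year < 3 AND credits >= 16 → 30
student=Yara: ELSE → 38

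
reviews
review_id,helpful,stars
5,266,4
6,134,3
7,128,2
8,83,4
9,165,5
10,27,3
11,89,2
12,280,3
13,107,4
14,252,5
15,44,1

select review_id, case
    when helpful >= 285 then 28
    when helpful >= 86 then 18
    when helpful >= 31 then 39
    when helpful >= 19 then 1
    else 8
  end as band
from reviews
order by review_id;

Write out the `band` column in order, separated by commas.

18, 18, 18, 39, 18, 1, 18, 18, 18, 18, 39

review_id=5: helpful >= 86 → 18
review_id=6: helpful >= 86 → 18
review_id=7: helpful >= 86 → 18
review_id=8: helpful >= 31 → 39
review_id=9: helpful >= 86 → 18
review_id=10: helpful >= 19 → 1
review_id=11: helpful >= 86 → 18
review_id=12: helpful >= 86 → 18
review_id=13: helpful >= 86 → 18
review_id=14: helpful >= 86 → 18
review_id=15: helpful >= 31 → 39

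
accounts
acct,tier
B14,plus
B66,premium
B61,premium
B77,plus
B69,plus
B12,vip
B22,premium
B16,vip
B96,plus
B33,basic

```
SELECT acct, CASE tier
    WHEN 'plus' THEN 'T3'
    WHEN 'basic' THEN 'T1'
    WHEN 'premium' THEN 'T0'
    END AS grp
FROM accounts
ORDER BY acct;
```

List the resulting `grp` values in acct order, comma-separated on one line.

acct=B12: (no match → NULL) → NULL
acct=B14: tier='plus' → T3
acct=B16: (no match → NULL) → NULL
acct=B22: tier='premium' → T0
acct=B33: tier='basic' → T1
acct=B61: tier='premium' → T0
acct=B66: tier='premium' → T0
acct=B69: tier='plus' → T3
acct=B77: tier='plus' → T3
acct=B96: tier='plus' → T3

NULL, T3, NULL, T0, T1, T0, T0, T3, T3, T3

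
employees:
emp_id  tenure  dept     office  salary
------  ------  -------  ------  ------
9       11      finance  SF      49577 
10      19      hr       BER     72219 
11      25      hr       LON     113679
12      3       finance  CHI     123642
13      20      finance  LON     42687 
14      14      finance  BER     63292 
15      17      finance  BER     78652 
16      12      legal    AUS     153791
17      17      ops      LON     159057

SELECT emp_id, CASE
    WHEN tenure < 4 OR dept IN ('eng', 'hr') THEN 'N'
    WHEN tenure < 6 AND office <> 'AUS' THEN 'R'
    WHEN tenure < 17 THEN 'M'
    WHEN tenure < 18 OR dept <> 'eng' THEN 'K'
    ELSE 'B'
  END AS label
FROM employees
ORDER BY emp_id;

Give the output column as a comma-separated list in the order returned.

emp_id=9: tenure < 17 → M
emp_id=10: tenure < 4 OR dept IN ('eng', 'hr') → N
emp_id=11: tenure < 4 OR dept IN ('eng', 'hr') → N
emp_id=12: tenure < 4 OR dept IN ('eng', 'hr') → N
emp_id=13: tenure < 18 OR dept <> 'eng' → K
emp_id=14: tenure < 17 → M
emp_id=15: tenure < 18 OR dept <> 'eng' → K
emp_id=16: tenure < 17 → M
emp_id=17: tenure < 18 OR dept <> 'eng' → K

M, N, N, N, K, M, K, M, K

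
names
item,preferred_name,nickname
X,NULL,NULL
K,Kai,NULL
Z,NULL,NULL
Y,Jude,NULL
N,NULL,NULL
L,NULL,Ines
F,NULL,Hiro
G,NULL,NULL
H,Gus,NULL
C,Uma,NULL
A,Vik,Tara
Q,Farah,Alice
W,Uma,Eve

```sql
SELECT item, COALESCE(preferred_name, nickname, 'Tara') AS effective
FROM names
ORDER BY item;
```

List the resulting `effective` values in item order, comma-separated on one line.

Vik, Uma, Hiro, Tara, Gus, Kai, Ines, Tara, Farah, Uma, Tara, Jude, Tara

item=A: preferred_name=Vik → Vik
item=C: preferred_name=Uma → Uma
item=F: preferred_name=NULL, nickname=Hiro → Hiro
item=G: preferred_name=NULL, nickname=NULL, → literal Tara → Tara
item=H: preferred_name=Gus → Gus
item=K: preferred_name=Kai → Kai
item=L: preferred_name=NULL, nickname=Ines → Ines
item=N: preferred_name=NULL, nickname=NULL, → literal Tara → Tara
item=Q: preferred_name=Farah → Farah
item=W: preferred_name=Uma → Uma
item=X: preferred_name=NULL, nickname=NULL, → literal Tara → Tara
item=Y: preferred_name=Jude → Jude
item=Z: preferred_name=NULL, nickname=NULL, → literal Tara → Tara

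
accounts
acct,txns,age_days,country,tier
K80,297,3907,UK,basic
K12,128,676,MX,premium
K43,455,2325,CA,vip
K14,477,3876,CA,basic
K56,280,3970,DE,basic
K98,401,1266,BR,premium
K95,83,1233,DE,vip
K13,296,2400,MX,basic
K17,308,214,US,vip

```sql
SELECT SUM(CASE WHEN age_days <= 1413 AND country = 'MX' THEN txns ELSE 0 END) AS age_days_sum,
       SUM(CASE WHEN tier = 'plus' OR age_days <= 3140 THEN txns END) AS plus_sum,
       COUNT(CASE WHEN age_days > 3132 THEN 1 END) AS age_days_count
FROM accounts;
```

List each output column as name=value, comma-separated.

[age_days_sum: age_days <= 1413 AND country = 'MX']
acct=K80: ✗
acct=K12: ✓ → 128
acct=K43: ✗
acct=K14: ✗
acct=K56: ✗
acct=K98: ✗
acct=K95: ✗
acct=K13: ✗
acct=K17: ✗
age_days_sum = 128
—
[plus_sum: tier = 'plus' OR age_days <= 3140]
acct=K80: ✗
acct=K12: ✓ → 128
acct=K43: ✓ → 455
acct=K14: ✗
acct=K56: ✗
acct=K98: ✓ → 401
acct=K95: ✓ → 83
acct=K13: ✓ → 296
acct=K17: ✓ → 308
plus_sum = 128 + 455 + 401 + 83 + 296 + 308 = 1671
—
[age_days_count: age_days > 3132]
acct=K80: ✓ → 1
acct=K12: ✗
acct=K43: ✗
acct=K14: ✓ → 1
acct=K56: ✓ → 1
acct=K98: ✗
acct=K95: ✗
acct=K13: ✗
acct=K17: ✗
age_days_count = COUNT(1, 1, 1) = 3

age_days_sum=128, plus_sum=1671, age_days_count=3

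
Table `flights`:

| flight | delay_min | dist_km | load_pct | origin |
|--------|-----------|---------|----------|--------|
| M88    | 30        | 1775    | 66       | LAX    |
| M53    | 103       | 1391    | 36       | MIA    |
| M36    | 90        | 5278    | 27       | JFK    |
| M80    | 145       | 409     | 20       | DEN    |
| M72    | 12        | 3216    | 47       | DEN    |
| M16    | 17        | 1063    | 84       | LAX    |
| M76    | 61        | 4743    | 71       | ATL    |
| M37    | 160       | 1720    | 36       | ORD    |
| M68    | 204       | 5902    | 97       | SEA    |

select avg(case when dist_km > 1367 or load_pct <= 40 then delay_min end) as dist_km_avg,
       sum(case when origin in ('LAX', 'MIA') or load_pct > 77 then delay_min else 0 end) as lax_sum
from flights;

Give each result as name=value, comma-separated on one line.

dist_km_avg=100.625, lax_sum=354

[dist_km_avg: dist_km > 1367 or load_pct <= 40]
flight=M88: ✓ → 30
flight=M53: ✓ → 103
flight=M36: ✓ → 90
flight=M80: ✓ → 145
flight=M72: ✓ → 12
flight=M16: ✗
flight=M76: ✓ → 61
flight=M37: ✓ → 160
flight=M68: ✓ → 204
dist_km_avg = (30 + 103 + 90 + 145 + 12 + 61 + 160 + 204) / 8 = 100.625
—
[lax_sum: origin in ('LAX', 'MIA') or load_pct > 77]
flight=M88: ✓ → 30
flight=M53: ✓ → 103
flight=M36: ✗
flight=M80: ✗
flight=M72: ✗
flight=M16: ✓ → 17
flight=M76: ✗
flight=M37: ✗
flight=M68: ✓ → 204
lax_sum = 30 + 103 + 17 + 204 = 354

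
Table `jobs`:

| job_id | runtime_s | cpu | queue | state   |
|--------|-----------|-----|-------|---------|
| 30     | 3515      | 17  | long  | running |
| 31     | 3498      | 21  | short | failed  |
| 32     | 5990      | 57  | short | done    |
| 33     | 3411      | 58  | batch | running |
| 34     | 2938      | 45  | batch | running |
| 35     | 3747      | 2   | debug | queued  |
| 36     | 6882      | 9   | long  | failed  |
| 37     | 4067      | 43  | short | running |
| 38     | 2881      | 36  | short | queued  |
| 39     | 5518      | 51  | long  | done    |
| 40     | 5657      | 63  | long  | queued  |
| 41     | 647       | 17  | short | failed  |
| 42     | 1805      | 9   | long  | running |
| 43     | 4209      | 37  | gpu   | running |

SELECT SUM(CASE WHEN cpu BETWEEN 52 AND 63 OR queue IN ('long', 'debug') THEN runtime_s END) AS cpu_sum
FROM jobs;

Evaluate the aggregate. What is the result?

job_id=30: ✓ → 3515
job_id=31: ✗
job_id=32: ✓ → 5990
job_id=33: ✓ → 3411
job_id=34: ✗
job_id=35: ✓ → 3747
job_id=36: ✓ → 6882
job_id=37: ✗
job_id=38: ✗
job_id=39: ✓ → 5518
job_id=40: ✓ → 5657
job_id=41: ✗
job_id=42: ✓ → 1805
job_id=43: ✗
cpu_sum = 3515 + 5990 + 3411 + 3747 + 6882 + 5518 + 5657 + 1805 = 36525

36525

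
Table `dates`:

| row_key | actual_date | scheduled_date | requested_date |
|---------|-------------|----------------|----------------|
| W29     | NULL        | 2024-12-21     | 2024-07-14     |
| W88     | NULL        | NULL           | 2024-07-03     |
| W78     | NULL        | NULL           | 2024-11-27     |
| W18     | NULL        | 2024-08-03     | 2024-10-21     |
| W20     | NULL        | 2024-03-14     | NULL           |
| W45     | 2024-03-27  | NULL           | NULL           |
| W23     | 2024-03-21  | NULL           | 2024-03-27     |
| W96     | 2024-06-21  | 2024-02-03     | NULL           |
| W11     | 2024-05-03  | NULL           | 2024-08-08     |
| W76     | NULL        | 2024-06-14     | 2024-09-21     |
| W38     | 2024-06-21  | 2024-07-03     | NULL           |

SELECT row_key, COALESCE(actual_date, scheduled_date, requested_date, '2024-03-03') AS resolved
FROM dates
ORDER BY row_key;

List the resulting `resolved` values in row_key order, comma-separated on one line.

2024-05-03, 2024-08-03, 2024-03-14, 2024-03-21, 2024-12-21, 2024-06-21, 2024-03-27, 2024-06-14, 2024-11-27, 2024-07-03, 2024-06-21

row_key=W11: actual_date=2024-05-03 → 2024-05-03
row_key=W18: actual_date=NULL, scheduled_date=2024-08-03 → 2024-08-03
row_key=W20: actual_date=NULL, scheduled_date=2024-03-14 → 2024-03-14
row_key=W23: actual_date=2024-03-21 → 2024-03-21
row_key=W29: actual_date=NULL, scheduled_date=2024-12-21 → 2024-12-21
row_key=W38: actual_date=2024-06-21 → 2024-06-21
row_key=W45: actual_date=2024-03-27 → 2024-03-27
row_key=W76: actual_date=NULL, scheduled_date=2024-06-14 → 2024-06-14
row_key=W78: actual_date=NULL, scheduled_date=NULL, requested_date=2024-11-27 → 2024-11-27
row_key=W88: actual_date=NULL, scheduled_date=NULL, requested_date=2024-07-03 → 2024-07-03
row_key=W96: actual_date=2024-06-21 → 2024-06-21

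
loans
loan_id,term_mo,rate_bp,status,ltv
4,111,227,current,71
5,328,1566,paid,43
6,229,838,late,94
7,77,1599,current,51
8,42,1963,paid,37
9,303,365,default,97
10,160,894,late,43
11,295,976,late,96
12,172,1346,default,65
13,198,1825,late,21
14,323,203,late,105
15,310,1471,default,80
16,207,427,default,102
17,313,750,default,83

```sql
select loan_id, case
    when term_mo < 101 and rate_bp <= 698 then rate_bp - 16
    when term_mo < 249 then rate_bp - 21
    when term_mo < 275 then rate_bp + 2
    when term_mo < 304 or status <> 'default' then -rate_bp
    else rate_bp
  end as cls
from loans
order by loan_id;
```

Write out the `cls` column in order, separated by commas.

206, -1566, 817, 1578, 1942, -365, 873, -976, 1325, 1804, -203, 1471, 406, 750

loan_id=4: term_mo < 249 → 206
loan_id=5: term_mo < 304 or status <> 'default' → -1566
loan_id=6: term_mo < 249 → 817
loan_id=7: term_mo < 249 → 1578
loan_id=8: term_mo < 249 → 1942
loan_id=9: term_mo < 304 or status <> 'default' → -365
loan_id=10: term_mo < 249 → 873
loan_id=11: term_mo < 304 or status <> 'default' → -976
loan_id=12: term_mo < 249 → 1325
loan_id=13: term_mo < 249 → 1804
loan_id=14: term_mo < 304 or status <> 'default' → -203
loan_id=15: ELSE → 1471
loan_id=16: term_mo < 249 → 406
loan_id=17: ELSE → 750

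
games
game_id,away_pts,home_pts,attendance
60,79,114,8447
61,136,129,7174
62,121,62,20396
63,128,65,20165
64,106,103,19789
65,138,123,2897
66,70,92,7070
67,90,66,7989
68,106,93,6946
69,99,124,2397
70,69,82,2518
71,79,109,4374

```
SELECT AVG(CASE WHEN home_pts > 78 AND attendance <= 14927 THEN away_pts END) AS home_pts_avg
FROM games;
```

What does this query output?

game_id=60: ✓ → 79
game_id=61: ✓ → 136
game_id=62: ✗
game_id=63: ✗
game_id=64: ✗
game_id=65: ✓ → 138
game_id=66: ✓ → 70
game_id=67: ✗
game_id=68: ✓ → 106
game_id=69: ✓ → 99
game_id=70: ✓ → 69
game_id=71: ✓ → 79
home_pts_avg = (79 + 136 + 138 + 70 + 106 + 99 + 69 + 79) / 8 = 97

97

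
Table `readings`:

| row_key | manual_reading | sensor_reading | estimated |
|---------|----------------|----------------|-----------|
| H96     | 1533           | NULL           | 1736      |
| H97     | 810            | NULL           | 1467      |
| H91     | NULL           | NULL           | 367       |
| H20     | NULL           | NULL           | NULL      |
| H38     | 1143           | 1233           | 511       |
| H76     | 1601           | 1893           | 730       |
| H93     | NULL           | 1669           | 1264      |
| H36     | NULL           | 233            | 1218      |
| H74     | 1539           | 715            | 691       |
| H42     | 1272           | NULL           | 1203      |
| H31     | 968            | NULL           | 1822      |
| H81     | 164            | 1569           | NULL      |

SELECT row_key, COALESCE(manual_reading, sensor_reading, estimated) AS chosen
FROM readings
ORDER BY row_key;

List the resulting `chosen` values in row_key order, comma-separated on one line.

row_key=H20: manual_reading=NULL, sensor_reading=NULL, estimated=NULL (all NULL) → NULL
row_key=H31: manual_reading=968 → 968
row_key=H36: manual_reading=NULL, sensor_reading=233 → 233
row_key=H38: manual_reading=1143 → 1143
row_key=H42: manual_reading=1272 → 1272
row_key=H74: manual_reading=1539 → 1539
row_key=H76: manual_reading=1601 → 1601
row_key=H81: manual_reading=164 → 164
row_key=H91: manual_reading=NULL, sensor_reading=NULL, estimated=367 → 367
row_key=H93: manual_reading=NULL, sensor_reading=1669 → 1669
row_key=H96: manual_reading=1533 → 1533
row_key=H97: manual_reading=810 → 810

NULL, 968, 233, 1143, 1272, 1539, 1601, 164, 367, 1669, 1533, 810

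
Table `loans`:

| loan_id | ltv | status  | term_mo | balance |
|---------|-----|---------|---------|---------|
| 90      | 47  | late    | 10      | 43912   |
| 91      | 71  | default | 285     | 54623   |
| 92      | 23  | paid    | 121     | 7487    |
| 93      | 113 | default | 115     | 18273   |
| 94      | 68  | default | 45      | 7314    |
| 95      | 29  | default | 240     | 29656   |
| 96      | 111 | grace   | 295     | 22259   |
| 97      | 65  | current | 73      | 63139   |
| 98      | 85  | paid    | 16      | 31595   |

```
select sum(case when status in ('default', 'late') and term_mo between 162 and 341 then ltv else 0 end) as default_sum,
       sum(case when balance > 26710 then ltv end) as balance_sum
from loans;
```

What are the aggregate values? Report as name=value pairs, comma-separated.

default_sum=100, balance_sum=297

[default_sum: status in ('default', 'late') and term_mo between 162 and 341]
loan_id=90: ✗
loan_id=91: ✓ → 71
loan_id=92: ✗
loan_id=93: ✗
loan_id=94: ✗
loan_id=95: ✓ → 29
loan_id=96: ✗
loan_id=97: ✗
loan_id=98: ✗
default_sum = 71 + 29 = 100
—
[balance_sum: balance > 26710]
loan_id=90: ✓ → 47
loan_id=91: ✓ → 71
loan_id=92: ✗
loan_id=93: ✗
loan_id=94: ✗
loan_id=95: ✓ → 29
loan_id=96: ✗
loan_id=97: ✓ → 65
loan_id=98: ✓ → 85
balance_sum = 47 + 71 + 29 + 65 + 85 = 297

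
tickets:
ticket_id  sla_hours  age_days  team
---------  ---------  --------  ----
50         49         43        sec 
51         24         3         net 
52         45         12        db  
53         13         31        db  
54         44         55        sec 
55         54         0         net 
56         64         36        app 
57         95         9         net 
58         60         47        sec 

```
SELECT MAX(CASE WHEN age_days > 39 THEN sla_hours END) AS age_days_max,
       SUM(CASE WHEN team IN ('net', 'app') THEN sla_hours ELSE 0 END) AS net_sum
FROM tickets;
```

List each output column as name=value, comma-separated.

age_days_max=60, net_sum=237

[age_days_max: age_days > 39]
ticket_id=50: ✓ → 49
ticket_id=51: ✗
ticket_id=52: ✗
ticket_id=53: ✗
ticket_id=54: ✓ → 44
ticket_id=55: ✗
ticket_id=56: ✗
ticket_id=57: ✗
ticket_id=58: ✓ → 60
age_days_max = MAX(49, 44, 60) = 60
—
[net_sum: team IN ('net', 'app')]
ticket_id=50: ✗
ticket_id=51: ✓ → 24
ticket_id=52: ✗
ticket_id=53: ✗
ticket_id=54: ✗
ticket_id=55: ✓ → 54
ticket_id=56: ✓ → 64
ticket_id=57: ✓ → 95
ticket_id=58: ✗
net_sum = 24 + 54 + 64 + 95 = 237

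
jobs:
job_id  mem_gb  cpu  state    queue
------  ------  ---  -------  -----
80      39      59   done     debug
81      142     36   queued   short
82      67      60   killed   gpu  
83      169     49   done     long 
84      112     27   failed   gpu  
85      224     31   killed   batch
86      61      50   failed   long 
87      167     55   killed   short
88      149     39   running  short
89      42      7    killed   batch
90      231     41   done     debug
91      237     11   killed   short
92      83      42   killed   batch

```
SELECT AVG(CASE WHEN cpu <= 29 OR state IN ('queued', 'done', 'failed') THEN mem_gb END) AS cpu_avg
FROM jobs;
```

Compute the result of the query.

129.125

job_id=80: ✓ → 39
job_id=81: ✓ → 142
job_id=82: ✗
job_id=83: ✓ → 169
job_id=84: ✓ → 112
job_id=85: ✗
job_id=86: ✓ → 61
job_id=87: ✗
job_id=88: ✗
job_id=89: ✓ → 42
job_id=90: ✓ → 231
job_id=91: ✓ → 237
job_id=92: ✗
cpu_avg = (39 + 142 + 169 + 112 + 61 + 42 + 231 + 237) / 8 = 129.125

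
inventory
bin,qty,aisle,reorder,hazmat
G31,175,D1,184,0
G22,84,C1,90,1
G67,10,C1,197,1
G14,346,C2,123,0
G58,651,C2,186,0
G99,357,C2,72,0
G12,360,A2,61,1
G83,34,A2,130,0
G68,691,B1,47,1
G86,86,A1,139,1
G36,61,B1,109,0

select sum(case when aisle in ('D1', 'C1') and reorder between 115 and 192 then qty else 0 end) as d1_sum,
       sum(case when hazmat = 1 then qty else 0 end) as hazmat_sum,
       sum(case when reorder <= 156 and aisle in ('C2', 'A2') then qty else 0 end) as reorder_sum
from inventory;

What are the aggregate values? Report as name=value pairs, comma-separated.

[d1_sum: aisle in ('D1', 'C1') and reorder between 115 and 192]
bin=G31: ✓ → 175
bin=G22: ✗
bin=G67: ✗
bin=G14: ✗
bin=G58: ✗
bin=G99: ✗
bin=G12: ✗
bin=G83: ✗
bin=G68: ✗
bin=G86: ✗
bin=G36: ✗
d1_sum = 175
—
[hazmat_sum: hazmat = 1]
bin=G31: ✗
bin=G22: ✓ → 84
bin=G67: ✓ → 10
bin=G14: ✗
bin=G58: ✗
bin=G99: ✗
bin=G12: ✓ → 360
bin=G83: ✗
bin=G68: ✓ → 691
bin=G86: ✓ → 86
bin=G36: ✗
hazmat_sum = 84 + 10 + 360 + 691 + 86 = 1231
—
[reorder_sum: reorder <= 156 and aisle in ('C2', 'A2')]
bin=G31: ✗
bin=G22: ✗
bin=G67: ✗
bin=G14: ✓ → 346
bin=G58: ✗
bin=G99: ✓ → 357
bin=G12: ✓ → 360
bin=G83: ✓ → 34
bin=G68: ✗
bin=G86: ✗
bin=G36: ✗
reorder_sum = 346 + 357 + 360 + 34 = 1097

d1_sum=175, hazmat_sum=1231, reorder_sum=1097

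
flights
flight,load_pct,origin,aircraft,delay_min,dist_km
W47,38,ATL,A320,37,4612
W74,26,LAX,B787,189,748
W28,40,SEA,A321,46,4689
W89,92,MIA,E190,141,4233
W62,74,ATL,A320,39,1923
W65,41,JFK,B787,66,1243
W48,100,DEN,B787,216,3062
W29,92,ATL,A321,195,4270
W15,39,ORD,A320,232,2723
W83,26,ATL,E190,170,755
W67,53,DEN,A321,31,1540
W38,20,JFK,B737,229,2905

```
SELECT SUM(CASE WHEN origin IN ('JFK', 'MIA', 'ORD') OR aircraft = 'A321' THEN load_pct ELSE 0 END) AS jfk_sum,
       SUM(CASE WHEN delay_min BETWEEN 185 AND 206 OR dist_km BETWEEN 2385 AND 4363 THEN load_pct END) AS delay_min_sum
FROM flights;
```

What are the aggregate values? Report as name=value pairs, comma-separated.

[jfk_sum: origin IN ('JFK', 'MIA', 'ORD') OR aircraft = 'A321']
flight=W47: ✗
flight=W74: ✗
flight=W28: ✓ → 40
flight=W89: ✓ → 92
flight=W62: ✗
flight=W65: ✓ → 41
flight=W48: ✗
flight=W29: ✓ → 92
flight=W15: ✓ → 39
flight=W83: ✗
flight=W67: ✓ → 53
flight=W38: ✓ → 20
jfk_sum = 40 + 92 + 41 + 92 + 39 + 53 + 20 = 377
—
[delay_min_sum: delay_min BETWEEN 185 AND 206 OR dist_km BETWEEN 2385 AND 4363]
flight=W47: ✗
flight=W74: ✓ → 26
flight=W28: ✗
flight=W89: ✓ → 92
flight=W62: ✗
flight=W65: ✗
flight=W48: ✓ → 100
flight=W29: ✓ → 92
flight=W15: ✓ → 39
flight=W83: ✗
flight=W67: ✗
flight=W38: ✓ → 20
delay_min_sum = 26 + 92 + 100 + 92 + 39 + 20 = 369

jfk_sum=377, delay_min_sum=369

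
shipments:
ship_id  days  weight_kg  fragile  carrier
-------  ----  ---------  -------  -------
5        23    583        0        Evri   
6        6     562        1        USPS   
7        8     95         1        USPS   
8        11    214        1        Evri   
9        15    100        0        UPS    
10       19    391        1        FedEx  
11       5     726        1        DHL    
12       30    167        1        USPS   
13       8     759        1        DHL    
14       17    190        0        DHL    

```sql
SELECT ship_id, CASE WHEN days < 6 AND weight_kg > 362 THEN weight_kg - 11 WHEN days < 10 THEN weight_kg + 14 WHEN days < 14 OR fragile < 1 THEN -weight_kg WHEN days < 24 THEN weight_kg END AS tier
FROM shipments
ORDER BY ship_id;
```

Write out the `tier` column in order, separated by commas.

ship_id=5: days < 14 OR fragile < 1 → -583
ship_id=6: days < 10 → 576
ship_id=7: days < 10 → 109
ship_id=8: days < 14 OR fragile < 1 → -214
ship_id=9: days < 14 OR fragile < 1 → -100
ship_id=10: days < 24 → 391
ship_id=11: days < 6 AND weight_kg > 362 → 715
ship_id=12: (no match → NULL) → NULL
ship_id=13: days < 10 → 773
ship_id=14: days < 14 OR fragile < 1 → -190

-583, 576, 109, -214, -100, 391, 715, NULL, 773, -190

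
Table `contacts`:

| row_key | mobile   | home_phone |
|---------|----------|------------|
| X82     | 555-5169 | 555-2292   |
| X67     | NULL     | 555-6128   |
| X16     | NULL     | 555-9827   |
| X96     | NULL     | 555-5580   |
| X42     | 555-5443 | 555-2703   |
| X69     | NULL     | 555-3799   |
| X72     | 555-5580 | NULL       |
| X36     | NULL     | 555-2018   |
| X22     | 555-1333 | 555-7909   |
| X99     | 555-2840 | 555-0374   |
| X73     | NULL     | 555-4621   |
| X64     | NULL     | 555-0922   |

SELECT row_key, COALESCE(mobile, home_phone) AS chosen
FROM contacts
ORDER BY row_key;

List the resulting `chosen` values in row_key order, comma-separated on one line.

555-9827, 555-1333, 555-2018, 555-5443, 555-0922, 555-6128, 555-3799, 555-5580, 555-4621, 555-5169, 555-5580, 555-2840

row_key=X16: mobile=NULL, home_phone=555-9827 → 555-9827
row_key=X22: mobile=555-1333 → 555-1333
row_key=X36: mobile=NULL, home_phone=555-2018 → 555-2018
row_key=X42: mobile=555-5443 → 555-5443
row_key=X64: mobile=NULL, home_phone=555-0922 → 555-0922
row_key=X67: mobile=NULL, home_phone=555-6128 → 555-6128
row_key=X69: mobile=NULL, home_phone=555-3799 → 555-3799
row_key=X72: mobile=555-5580 → 555-5580
row_key=X73: mobile=NULL, home_phone=555-4621 → 555-4621
row_key=X82: mobile=555-5169 → 555-5169
row_key=X96: mobile=NULL, home_phone=555-5580 → 555-5580
row_key=X99: mobile=555-2840 → 555-2840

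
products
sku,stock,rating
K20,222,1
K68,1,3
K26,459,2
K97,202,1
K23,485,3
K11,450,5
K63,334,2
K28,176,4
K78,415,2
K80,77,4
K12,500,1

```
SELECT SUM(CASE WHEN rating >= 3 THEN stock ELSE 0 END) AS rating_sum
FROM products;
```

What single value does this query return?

1189

sku=K20: ✗
sku=K68: ✓ → 1
sku=K26: ✗
sku=K97: ✗
sku=K23: ✓ → 485
sku=K11: ✓ → 450
sku=K63: ✗
sku=K28: ✓ → 176
sku=K78: ✗
sku=K80: ✓ → 77
sku=K12: ✗
rating_sum = 1 + 485 + 450 + 176 + 77 = 1189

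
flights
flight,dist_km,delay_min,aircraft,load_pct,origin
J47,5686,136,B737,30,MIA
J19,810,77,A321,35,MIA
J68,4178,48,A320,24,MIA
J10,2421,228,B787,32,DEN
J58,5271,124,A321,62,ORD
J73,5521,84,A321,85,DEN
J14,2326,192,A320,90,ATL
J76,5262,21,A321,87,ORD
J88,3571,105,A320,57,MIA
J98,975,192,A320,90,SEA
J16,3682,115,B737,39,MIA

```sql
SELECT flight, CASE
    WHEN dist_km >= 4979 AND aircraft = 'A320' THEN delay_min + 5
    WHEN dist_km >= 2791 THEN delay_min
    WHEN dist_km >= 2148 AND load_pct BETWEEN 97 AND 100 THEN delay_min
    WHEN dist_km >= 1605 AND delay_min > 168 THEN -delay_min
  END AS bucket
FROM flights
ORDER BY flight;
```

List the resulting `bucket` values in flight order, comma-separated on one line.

-228, -192, 115, NULL, 136, 124, 48, 84, 21, 105, NULL

flight=J10: dist_km >= 1605 AND delay_min > 168 → -228
flight=J14: dist_km >= 1605 AND delay_min > 168 → -192
flight=J16: dist_km >= 2791 → 115
flight=J19: (no match → NULL) → NULL
flight=J47: dist_km >= 2791 → 136
flight=J58: dist_km >= 2791 → 124
flight=J68: dist_km >= 2791 → 48
flight=J73: dist_km >= 2791 → 84
flight=J76: dist_km >= 2791 → 21
flight=J88: dist_km >= 2791 → 105
flight=J98: (no match → NULL) → NULL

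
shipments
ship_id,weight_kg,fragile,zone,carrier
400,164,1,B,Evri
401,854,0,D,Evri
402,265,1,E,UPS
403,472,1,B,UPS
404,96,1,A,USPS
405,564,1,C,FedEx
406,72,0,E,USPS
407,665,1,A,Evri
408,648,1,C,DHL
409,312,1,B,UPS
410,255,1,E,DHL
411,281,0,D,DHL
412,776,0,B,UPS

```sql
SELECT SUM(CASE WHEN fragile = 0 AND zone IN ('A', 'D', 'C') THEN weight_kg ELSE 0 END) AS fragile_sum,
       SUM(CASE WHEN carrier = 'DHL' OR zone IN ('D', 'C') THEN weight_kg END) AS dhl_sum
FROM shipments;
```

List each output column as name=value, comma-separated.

[fragile_sum: fragile = 0 AND zone IN ('A', 'D', 'C')]
ship_id=400: ✗
ship_id=401: ✓ → 854
ship_id=402: ✗
ship_id=403: ✗
ship_id=404: ✗
ship_id=405: ✗
ship_id=406: ✗
ship_id=407: ✗
ship_id=408: ✗
ship_id=409: ✗
ship_id=410: ✗
ship_id=411: ✓ → 281
ship_id=412: ✗
fragile_sum = 854 + 281 = 1135
—
[dhl_sum: carrier = 'DHL' OR zone IN ('D', 'C')]
ship_id=400: ✗
ship_id=401: ✓ → 854
ship_id=402: ✗
ship_id=403: ✗
ship_id=404: ✗
ship_id=405: ✓ → 564
ship_id=406: ✗
ship_id=407: ✗
ship_id=408: ✓ → 648
ship_id=409: ✗
ship_id=410: ✓ → 255
ship_id=411: ✓ → 281
ship_id=412: ✗
dhl_sum = 854 + 564 + 648 + 255 + 281 = 2602

fragile_sum=1135, dhl_sum=2602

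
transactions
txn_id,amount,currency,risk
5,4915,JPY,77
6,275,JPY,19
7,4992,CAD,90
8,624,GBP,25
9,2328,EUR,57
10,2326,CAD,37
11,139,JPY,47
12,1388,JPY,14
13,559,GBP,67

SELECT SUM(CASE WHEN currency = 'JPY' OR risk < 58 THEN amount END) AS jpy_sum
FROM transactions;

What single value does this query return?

txn_id=5: ✓ → 4915
txn_id=6: ✓ → 275
txn_id=7: ✗
txn_id=8: ✓ → 624
txn_id=9: ✓ → 2328
txn_id=10: ✓ → 2326
txn_id=11: ✓ → 139
txn_id=12: ✓ → 1388
txn_id=13: ✗
jpy_sum = 4915 + 275 + 624 + 2328 + 2326 + 139 + 1388 = 11995

11995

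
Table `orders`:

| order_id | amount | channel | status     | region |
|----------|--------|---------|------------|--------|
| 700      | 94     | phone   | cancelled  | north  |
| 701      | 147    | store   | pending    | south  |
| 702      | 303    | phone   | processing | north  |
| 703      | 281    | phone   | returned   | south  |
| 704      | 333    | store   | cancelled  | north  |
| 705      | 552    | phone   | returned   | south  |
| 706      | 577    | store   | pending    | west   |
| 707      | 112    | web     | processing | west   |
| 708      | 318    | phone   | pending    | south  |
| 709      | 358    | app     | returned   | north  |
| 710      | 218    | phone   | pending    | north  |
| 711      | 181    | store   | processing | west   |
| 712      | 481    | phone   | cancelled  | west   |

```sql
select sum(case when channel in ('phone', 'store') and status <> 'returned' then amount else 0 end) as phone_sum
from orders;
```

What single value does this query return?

2652

order_id=700: ✓ → 94
order_id=701: ✓ → 147
order_id=702: ✓ → 303
order_id=703: ✗
order_id=704: ✓ → 333
order_id=705: ✗
order_id=706: ✓ → 577
order_id=707: ✗
order_id=708: ✓ → 318
order_id=709: ✗
order_id=710: ✓ → 218
order_id=711: ✓ → 181
order_id=712: ✓ → 481
phone_sum = 94 + 147 + 303 + 333 + 577 + 318 + 218 + 181 + 481 = 2652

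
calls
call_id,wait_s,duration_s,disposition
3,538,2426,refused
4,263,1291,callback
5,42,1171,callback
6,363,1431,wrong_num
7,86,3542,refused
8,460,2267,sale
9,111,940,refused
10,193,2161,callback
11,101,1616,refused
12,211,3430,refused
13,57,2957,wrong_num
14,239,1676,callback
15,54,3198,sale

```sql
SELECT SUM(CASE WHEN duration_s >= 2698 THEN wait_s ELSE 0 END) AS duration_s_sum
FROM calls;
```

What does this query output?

408

call_id=3: ✗
call_id=4: ✗
call_id=5: ✗
call_id=6: ✗
call_id=7: ✓ → 86
call_id=8: ✗
call_id=9: ✗
call_id=10: ✗
call_id=11: ✗
call_id=12: ✓ → 211
call_id=13: ✓ → 57
call_id=14: ✗
call_id=15: ✓ → 54
duration_s_sum = 86 + 211 + 57 + 54 = 408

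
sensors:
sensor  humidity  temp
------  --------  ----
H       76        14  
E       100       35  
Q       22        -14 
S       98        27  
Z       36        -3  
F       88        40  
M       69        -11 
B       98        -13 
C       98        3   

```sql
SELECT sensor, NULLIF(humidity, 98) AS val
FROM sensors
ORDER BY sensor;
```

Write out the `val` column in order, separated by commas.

NULL, NULL, 100, 88, 76, 69, 22, NULL, 36

sensor=B: humidity=98 vs 98: equal → NULL
sensor=C: humidity=98 vs 98: equal → NULL
sensor=E: humidity=100 vs 98: differ → 100
sensor=F: humidity=88 vs 98: differ → 88
sensor=H: humidity=76 vs 98: differ → 76
sensor=M: humidity=69 vs 98: differ → 69
sensor=Q: humidity=22 vs 98: differ → 22
sensor=S: humidity=98 vs 98: equal → NULL
sensor=Z: humidity=36 vs 98: differ → 36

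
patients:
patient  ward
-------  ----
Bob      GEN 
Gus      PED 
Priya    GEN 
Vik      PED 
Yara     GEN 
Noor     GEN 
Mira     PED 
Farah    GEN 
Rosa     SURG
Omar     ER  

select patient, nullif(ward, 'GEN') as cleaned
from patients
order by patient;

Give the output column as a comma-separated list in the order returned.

NULL, NULL, PED, PED, NULL, ER, NULL, SURG, PED, NULL

patient=Bob: ward=GEN vs GEN: equal → NULL
patient=Farah: ward=GEN vs GEN: equal → NULL
patient=Gus: ward=PED vs GEN: differ → PED
patient=Mira: ward=PED vs GEN: differ → PED
patient=Noor: ward=GEN vs GEN: equal → NULL
patient=Omar: ward=ER vs GEN: differ → ER
patient=Priya: ward=GEN vs GEN: equal → NULL
patient=Rosa: ward=SURG vs GEN: differ → SURG
patient=Vik: ward=PED vs GEN: differ → PED
patient=Yara: ward=GEN vs GEN: equal → NULL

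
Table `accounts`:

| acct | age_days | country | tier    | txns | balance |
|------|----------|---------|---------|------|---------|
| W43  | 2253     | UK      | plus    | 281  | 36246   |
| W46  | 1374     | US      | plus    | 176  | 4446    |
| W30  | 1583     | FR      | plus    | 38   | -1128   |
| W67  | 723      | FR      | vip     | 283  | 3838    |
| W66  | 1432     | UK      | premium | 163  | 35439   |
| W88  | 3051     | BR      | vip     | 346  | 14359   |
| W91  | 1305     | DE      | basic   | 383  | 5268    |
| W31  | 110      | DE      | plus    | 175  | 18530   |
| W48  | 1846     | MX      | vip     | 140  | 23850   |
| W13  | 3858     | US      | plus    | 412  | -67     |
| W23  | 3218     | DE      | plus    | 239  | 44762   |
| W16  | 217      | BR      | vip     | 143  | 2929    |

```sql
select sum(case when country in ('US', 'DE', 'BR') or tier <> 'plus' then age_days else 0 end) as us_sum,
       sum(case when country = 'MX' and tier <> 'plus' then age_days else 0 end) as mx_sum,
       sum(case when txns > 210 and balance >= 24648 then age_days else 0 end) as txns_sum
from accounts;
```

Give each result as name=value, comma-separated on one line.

us_sum=17134, mx_sum=1846, txns_sum=5471

[us_sum: country in ('US', 'DE', 'BR') or tier <> 'plus']
acct=W43: ✗
acct=W46: ✓ → 1374
acct=W30: ✗
acct=W67: ✓ → 723
acct=W66: ✓ → 1432
acct=W88: ✓ → 3051
acct=W91: ✓ → 1305
acct=W31: ✓ → 110
acct=W48: ✓ → 1846
acct=W13: ✓ → 3858
acct=W23: ✓ → 3218
acct=W16: ✓ → 217
us_sum = 1374 + 723 + 1432 + 3051 + 1305 + 110 + 1846 + 3858 + 3218 + 217 = 17134
—
[mx_sum: country = 'MX' and tier <> 'plus']
acct=W43: ✗
acct=W46: ✗
acct=W30: ✗
acct=W67: ✗
acct=W66: ✗
acct=W88: ✗
acct=W91: ✗
acct=W31: ✗
acct=W48: ✓ → 1846
acct=W13: ✗
acct=W23: ✗
acct=W16: ✗
mx_sum = 1846
—
[txns_sum: txns > 210 and balance >= 24648]
acct=W43: ✓ → 2253
acct=W46: ✗
acct=W30: ✗
acct=W67: ✗
acct=W66: ✗
acct=W88: ✗
acct=W91: ✗
acct=W31: ✗
acct=W48: ✗
acct=W13: ✗
acct=W23: ✓ → 3218
acct=W16: ✗
txns_sum = 2253 + 3218 = 5471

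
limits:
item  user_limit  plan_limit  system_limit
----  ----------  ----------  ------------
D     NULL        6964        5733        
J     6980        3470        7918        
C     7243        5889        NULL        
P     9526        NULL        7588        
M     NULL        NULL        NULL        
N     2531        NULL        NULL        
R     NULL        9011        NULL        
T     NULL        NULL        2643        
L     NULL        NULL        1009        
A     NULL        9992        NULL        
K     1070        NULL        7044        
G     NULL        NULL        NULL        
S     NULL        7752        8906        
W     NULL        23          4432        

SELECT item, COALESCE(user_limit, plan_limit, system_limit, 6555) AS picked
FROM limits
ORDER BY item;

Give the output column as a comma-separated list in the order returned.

9992, 7243, 6964, 6555, 6980, 1070, 1009, 6555, 2531, 9526, 9011, 7752, 2643, 23

item=A: user_limit=NULL, plan_limit=9992 → 9992
item=C: user_limit=7243 → 7243
item=D: user_limit=NULL, plan_limit=6964 → 6964
item=G: user_limit=NULL, plan_limit=NULL, system_limit=NULL, → literal 6555 → 6555
item=J: user_limit=6980 → 6980
item=K: user_limit=1070 → 1070
item=L: user_limit=NULL, plan_limit=NULL, system_limit=1009 → 1009
item=M: user_limit=NULL, plan_limit=NULL, system_limit=NULL, → literal 6555 → 6555
item=N: user_limit=2531 → 2531
item=P: user_limit=9526 → 9526
item=R: user_limit=NULL, plan_limit=9011 → 9011
item=S: user_limit=NULL, plan_limit=7752 → 7752
item=T: user_limit=NULL, plan_limit=NULL, system_limit=2643 → 2643
item=W: user_limit=NULL, plan_limit=23 → 23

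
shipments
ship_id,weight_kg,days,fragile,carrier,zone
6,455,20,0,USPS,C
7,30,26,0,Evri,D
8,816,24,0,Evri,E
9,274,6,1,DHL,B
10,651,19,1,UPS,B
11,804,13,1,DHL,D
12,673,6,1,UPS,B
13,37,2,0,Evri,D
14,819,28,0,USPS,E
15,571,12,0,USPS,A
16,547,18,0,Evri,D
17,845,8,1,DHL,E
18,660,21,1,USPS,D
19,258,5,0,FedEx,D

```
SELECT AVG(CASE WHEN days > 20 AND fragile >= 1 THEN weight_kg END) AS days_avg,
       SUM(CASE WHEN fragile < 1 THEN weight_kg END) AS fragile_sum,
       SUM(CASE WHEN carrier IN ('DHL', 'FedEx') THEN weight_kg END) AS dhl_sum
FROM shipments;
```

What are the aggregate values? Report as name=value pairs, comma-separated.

days_avg=660, fragile_sum=3533, dhl_sum=2181

[days_avg: days > 20 AND fragile >= 1]
ship_id=6: ✗
ship_id=7: ✗
ship_id=8: ✗
ship_id=9: ✗
ship_id=10: ✗
ship_id=11: ✗
ship_id=12: ✗
ship_id=13: ✗
ship_id=14: ✗
ship_id=15: ✗
ship_id=16: ✗
ship_id=17: ✗
ship_id=18: ✓ → 660
ship_id=19: ✗
days_avg = 660
—
[fragile_sum: fragile < 1]
ship_id=6: ✓ → 455
ship_id=7: ✓ → 30
ship_id=8: ✓ → 816
ship_id=9: ✗
ship_id=10: ✗
ship_id=11: ✗
ship_id=12: ✗
ship_id=13: ✓ → 37
ship_id=14: ✓ → 819
ship_id=15: ✓ → 571
ship_id=16: ✓ → 547
ship_id=17: ✗
ship_id=18: ✗
ship_id=19: ✓ → 258
fragile_sum = 455 + 30 + 816 + 37 + 819 + 571 + 547 + 258 = 3533
—
[dhl_sum: carrier IN ('DHL', 'FedEx')]
ship_id=6: ✗
ship_id=7: ✗
ship_id=8: ✗
ship_id=9: ✓ → 274
ship_id=10: ✗
ship_id=11: ✓ → 804
ship_id=12: ✗
ship_id=13: ✗
ship_id=14: ✗
ship_id=15: ✗
ship_id=16: ✗
ship_id=17: ✓ → 845
ship_id=18: ✗
ship_id=19: ✓ → 258
dhl_sum = 274 + 804 + 845 + 258 = 2181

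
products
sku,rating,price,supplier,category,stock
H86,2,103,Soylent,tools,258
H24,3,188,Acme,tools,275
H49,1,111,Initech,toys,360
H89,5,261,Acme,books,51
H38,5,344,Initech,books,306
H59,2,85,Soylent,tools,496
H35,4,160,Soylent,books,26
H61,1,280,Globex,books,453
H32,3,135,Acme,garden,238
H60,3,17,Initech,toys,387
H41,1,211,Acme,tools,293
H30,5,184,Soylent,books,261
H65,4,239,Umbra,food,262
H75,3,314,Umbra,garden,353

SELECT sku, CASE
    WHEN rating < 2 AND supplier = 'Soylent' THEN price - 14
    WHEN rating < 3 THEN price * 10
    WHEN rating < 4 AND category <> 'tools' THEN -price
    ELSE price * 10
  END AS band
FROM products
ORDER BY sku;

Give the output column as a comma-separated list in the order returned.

1880, 1840, -135, 1600, 3440, 2110, 1110, 850, -17, 2800, 2390, -314, 1030, 2610

sku=H24: ELSE → 1880
sku=H30: ELSE → 1840
sku=H32: rating < 4 AND category <> 'tools' → -135
sku=H35: ELSE → 1600
sku=H38: ELSE → 3440
sku=H41: rating < 3 → 2110
sku=H49: rating < 3 → 1110
sku=H59: rating < 3 → 850
sku=H60: rating < 4 AND category <> 'tools' → -17
sku=H61: rating < 3 → 2800
sku=H65: ELSE → 2390
sku=H75: rating < 4 AND category <> 'tools' → -314
sku=H86: rating < 3 → 1030
sku=H89: ELSE → 2610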